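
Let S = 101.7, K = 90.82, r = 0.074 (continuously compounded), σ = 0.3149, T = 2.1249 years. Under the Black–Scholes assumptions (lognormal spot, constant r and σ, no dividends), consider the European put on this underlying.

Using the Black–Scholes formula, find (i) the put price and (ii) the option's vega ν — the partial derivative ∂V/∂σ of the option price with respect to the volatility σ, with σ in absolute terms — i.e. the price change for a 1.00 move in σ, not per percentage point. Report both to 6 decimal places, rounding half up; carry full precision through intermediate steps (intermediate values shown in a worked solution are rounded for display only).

σ√T = 0.3149·√2.1249 = 0.459031
d₁ = (ln(S/K) + (r+σ²/2)T) / (σ√T) = (ln(101.7/90.82) + (0.074+0.3149²/2)·2.1249) / 0.459031 = (0.113148 + 0.262597) / 0.459031 = 0.818562
d₂ = d₁ − σ√T = 0.818562 − 0.459031 = 0.359531
e^{−rT} = e^{−0.074·2.1249} = 0.854497
N(−d₁) = 0.206518,  N(−d₂) = 0.359599
Put price V = K·e^{−rT}·N(−d₂) − S·N(−d₁) = 27.906826 − 21.002910 = 6.903916
φ(d₁) = (1/√(2π))·e^{−d₁²/2} = 0.285372
ν = S·φ(d₁)·√T = 42.306029

price = 6.903916
ν = 42.306029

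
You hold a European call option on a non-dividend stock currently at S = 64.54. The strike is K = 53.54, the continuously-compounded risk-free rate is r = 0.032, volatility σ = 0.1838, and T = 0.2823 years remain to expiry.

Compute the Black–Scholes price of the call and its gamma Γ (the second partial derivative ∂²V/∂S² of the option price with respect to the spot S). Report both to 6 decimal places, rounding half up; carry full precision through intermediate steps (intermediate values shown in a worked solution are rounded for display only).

price = 11.529195
Γ = 0.007667

σ√T = 0.1838·√0.2823 = 0.097656
d₁ = (ln(S/K) + (r+σ²/2)T) / (σ√T) = (ln(64.54/53.54) + (0.032+0.1838²/2)·0.2823) / 0.097656 = (0.186856 + 0.013802) / 0.097656 = 2.054735
d₂ = d₁ − σ√T = 2.054735 − 0.097656 = 1.957079
e^{−rT} = e^{−0.032·0.2823} = 0.991007
N(d₁) = 0.980048,  N(d₂) = 0.974831
Call price V = S·N(d₁) − K·e^{−rT}·N(d₂) = 63.252279 − 51.723083 = 11.529195
φ(d₁) = (1/√(2π))·e^{−d₁²/2} = 0.048320
Γ = φ(d₁) / (S·σ·√T) = 0.007667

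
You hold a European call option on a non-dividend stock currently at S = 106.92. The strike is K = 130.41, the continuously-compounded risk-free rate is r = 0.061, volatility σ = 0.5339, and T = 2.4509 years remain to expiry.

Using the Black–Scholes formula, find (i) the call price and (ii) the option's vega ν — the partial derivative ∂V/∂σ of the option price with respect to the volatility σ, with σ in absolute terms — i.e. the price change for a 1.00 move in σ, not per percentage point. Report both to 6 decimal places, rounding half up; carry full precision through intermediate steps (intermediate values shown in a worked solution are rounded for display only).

price = 32.880570
ν = 62.606254

σ√T = 0.5339·√2.4509 = 0.835839
d₁ = (ln(S/K) + (r+σ²/2)T) / (σ√T) = (ln(106.92/130.41) + (0.061+0.5339²/2)·2.4509) / 0.835839 = (-0.198602 + 0.498818) / 0.835839 = 0.359179
d₂ = d₁ − σ√T = 0.359179 − 0.835839 = -0.476660
e^{−rT} = e^{−0.061·2.4509} = 0.861134
N(d₁) = 0.640269,  N(d₂) = 0.316802
Call price V = S·N(d₁) − K·e^{−rT}·N(d₂) = 68.457612 − 35.577041 = 32.880570
φ(d₁) = (1/√(2π))·e^{−d₁²/2} = 0.374021
ν = S·φ(d₁)·√T = 62.606254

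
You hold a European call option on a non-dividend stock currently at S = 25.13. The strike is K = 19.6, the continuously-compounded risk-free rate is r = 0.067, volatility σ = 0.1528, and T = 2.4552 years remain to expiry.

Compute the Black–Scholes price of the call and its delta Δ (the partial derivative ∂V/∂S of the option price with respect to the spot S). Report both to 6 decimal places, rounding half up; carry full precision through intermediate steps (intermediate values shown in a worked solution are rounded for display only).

price = 8.586661
Δ = 0.967468

σ√T = 0.1528·√2.4552 = 0.239424
d₁ = (ln(S/K) + (r+σ²/2)T) / (σ√T) = (ln(25.13/19.6) + (0.067+0.1528²/2)·2.4552) / 0.239424 = (0.248533 + 0.193160) / 0.239424 = 1.844819
d₂ = d₁ − σ√T = 1.844819 − 0.239424 = 1.605395
e^{−rT} = e^{−0.067·2.4552} = 0.848319
N(d₁) = 0.967468,  N(d₂) = 0.945797
Call price V = S·N(d₁) − K·e^{−rT}·N(d₂) = 24.312472 − 15.725811 = 8.586661
Δ = N(d₁) = 0.967468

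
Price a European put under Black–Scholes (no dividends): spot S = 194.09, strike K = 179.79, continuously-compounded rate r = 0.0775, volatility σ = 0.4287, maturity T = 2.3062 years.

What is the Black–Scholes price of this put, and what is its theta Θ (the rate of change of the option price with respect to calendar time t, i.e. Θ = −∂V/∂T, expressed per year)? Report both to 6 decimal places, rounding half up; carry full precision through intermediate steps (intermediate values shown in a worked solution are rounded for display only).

price = 25.289059
Θ = -2.930913

σ√T = 0.4287·√2.3062 = 0.651031
d₁ = (ln(S/K) + (r+σ²/2)T) / (σ√T) = (ln(194.09/179.79) + (0.0775+0.4287²/2)·2.3062) / 0.651031 = (0.076532 + 0.390651) / 0.651031 = 0.717606
d₂ = d₁ − σ√T = 0.717606 − 0.651031 = 0.066574
e^{−rT} = e^{−0.0775·2.3062} = 0.836331
N(−d₁) = 0.236500,  N(−d₂) = 0.473460
Put price V = K·e^{−rT}·N(−d₂) − S·N(−d₁) = 71.191381 − 45.902322 = 25.289059
φ(d₁) = (1/√(2π))·e^{−d₁²/2} = 0.308382
Θ = −S·φ(d₁)·σ/(2√T) + r·K·e^{−rT}·N(−d₂) = −8.448245 + 5.517332 = -2.930913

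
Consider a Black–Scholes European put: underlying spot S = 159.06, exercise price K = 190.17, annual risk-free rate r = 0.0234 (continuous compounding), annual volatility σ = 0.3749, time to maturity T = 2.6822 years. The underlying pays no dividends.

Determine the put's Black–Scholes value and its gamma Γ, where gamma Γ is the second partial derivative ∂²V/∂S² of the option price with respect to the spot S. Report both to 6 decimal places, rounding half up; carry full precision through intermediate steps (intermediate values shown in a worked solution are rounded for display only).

σ√T = 0.3749·√2.6822 = 0.613990
d₁ = (ln(S/K) + (r+σ²/2)T) / (σ√T) = (ln(159.06/190.17) + (0.0234+0.3749²/2)·2.6822) / 0.613990 = (-0.178637 + 0.251255) / 0.613990 = 0.118273
d₂ = d₁ − σ√T = 0.118273 − 0.613990 = -0.495717
e^{−rT} = e^{−0.0234·2.6822} = 0.939166
N(−d₁) = 0.452926,  N(−d₂) = 0.689953
Put price V = K·e^{−rT}·N(−d₂) − S·N(−d₁) = 123.226366 − 72.042380 = 51.183986
φ(d₁) = (1/√(2π))·e^{−d₁²/2} = 0.396162
Γ = φ(d₁) / (S·σ·√T) = 0.004056

price = 51.183986
Γ = 0.004056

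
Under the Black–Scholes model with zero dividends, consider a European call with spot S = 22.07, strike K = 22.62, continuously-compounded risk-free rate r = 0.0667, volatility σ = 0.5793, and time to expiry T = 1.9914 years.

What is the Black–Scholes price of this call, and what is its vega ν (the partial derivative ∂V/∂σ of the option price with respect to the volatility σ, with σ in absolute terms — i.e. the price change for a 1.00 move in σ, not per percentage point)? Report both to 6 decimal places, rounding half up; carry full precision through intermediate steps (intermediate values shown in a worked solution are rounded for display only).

σ√T = 0.5793·√1.9914 = 0.817491
d₁ = (ln(S/K) + (r+σ²/2)T) / (σ√T) = (ln(22.07/22.62) + (0.0667+0.5793²/2)·1.9914) / 0.817491 = (-0.024615 + 0.466972) / 0.817491 = 0.541115
d₂ = d₁ − σ√T = 0.541115 − 0.817491 = -0.276375
e^{−rT} = e^{−0.0667·1.9914} = 0.875617
N(d₁) = 0.705786,  N(d₂) = 0.391130
Call price V = S·N(d₁) − K·e^{−rT}·N(d₂) = 15.576695 − 7.746897 = 7.829797
φ(d₁) = (1/√(2π))·e^{−d₁²/2} = 0.344610
ν = S·φ(d₁)·√T = 10.732718

price = 7.829797
ν = 10.732718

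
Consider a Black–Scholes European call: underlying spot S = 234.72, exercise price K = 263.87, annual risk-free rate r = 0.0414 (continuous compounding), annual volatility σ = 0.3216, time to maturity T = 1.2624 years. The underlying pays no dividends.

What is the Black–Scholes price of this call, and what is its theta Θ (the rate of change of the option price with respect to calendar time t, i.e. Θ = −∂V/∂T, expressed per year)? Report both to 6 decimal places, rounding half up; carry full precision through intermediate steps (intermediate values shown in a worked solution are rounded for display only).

price = 27.473678
Θ = -17.127788

σ√T = 0.3216·√1.2624 = 0.361339
d₁ = (ln(S/K) + (r+σ²/2)T) / (σ√T) = (ln(234.72/263.87) + (0.0414+0.3216²/2)·1.2624) / 0.361339 = (-0.117063 + 0.117546) / 0.361339 = 0.001337
d₂ = d₁ − σ√T = 0.001337 − 0.361339 = -0.360002
e^{−rT} = e^{−0.0414·1.2624} = 0.949079
N(d₁) = 0.500533,  N(d₂) = 0.359423
Call price V = S·N(d₁) − K·e^{−rT}·N(d₂) = 117.485158 − 90.011480 = 27.473678
φ(d₁) = (1/√(2π))·e^{−d₁²/2} = 0.398942
Θ = −S·φ(d₁)·σ/(2√T) − r·K·e^{−rT}·N(d₂) = −13.401312 − 3.726475 = -17.127788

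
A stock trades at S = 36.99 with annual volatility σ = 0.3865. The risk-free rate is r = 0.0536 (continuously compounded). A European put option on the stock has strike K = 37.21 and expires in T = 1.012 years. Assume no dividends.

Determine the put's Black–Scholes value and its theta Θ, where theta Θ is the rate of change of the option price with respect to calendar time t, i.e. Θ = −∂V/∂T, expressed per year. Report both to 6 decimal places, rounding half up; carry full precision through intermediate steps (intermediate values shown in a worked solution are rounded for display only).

price = 4.737318
Θ = -1.697067

σ√T = 0.3865·√1.012 = 0.388812
d₁ = (ln(S/K) + (r+σ²/2)T) / (σ√T) = (ln(36.99/37.21) + (0.0536+0.3865²/2)·1.012) / 0.388812 = (-0.005930 + 0.129831) / 0.388812 = 0.318665
d₂ = d₁ − σ√T = 0.318665 − 0.388812 = -0.070147
e^{−rT} = e^{−0.0536·1.012} = 0.947202
N(−d₁) = 0.374990,  N(−d₂) = 0.527962
Put price V = K·e^{−rT}·N(−d₂) − S·N(−d₁) = 18.608213 − 13.870895 = 4.737318
φ(d₁) = (1/√(2π))·e^{−d₁²/2} = 0.379192
Θ = −S·φ(d₁)·σ/(2√T) + r·K·e^{−rT}·N(−d₂) = −2.694468 + 0.997400 = -1.697067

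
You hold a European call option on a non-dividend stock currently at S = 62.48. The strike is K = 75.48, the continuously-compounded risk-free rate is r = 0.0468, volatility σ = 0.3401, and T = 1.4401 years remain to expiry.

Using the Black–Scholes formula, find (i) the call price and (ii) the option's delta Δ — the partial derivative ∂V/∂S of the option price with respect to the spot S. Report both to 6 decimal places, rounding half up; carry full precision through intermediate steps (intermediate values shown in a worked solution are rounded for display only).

σ√T = 0.3401·√1.4401 = 0.408134
d₁ = (ln(S/K) + (r+σ²/2)T) / (σ√T) = (ln(62.48/75.48) + (0.0468+0.3401²/2)·1.4401) / 0.408134 = (-0.189021 + 0.150683) / 0.408134 = -0.093934
d₂ = d₁ − σ√T = -0.093934 − 0.408134 = -0.502068
e^{−rT} = e^{−0.0468·1.4401} = 0.934824
N(d₁) = 0.462581,  N(d₂) = 0.307810
Call price V = S·N(d₁) − K·e^{−rT}·N(d₂) = 28.902041 − 21.719217 = 7.182824
Δ = N(d₁) = 0.462581

price = 7.182824
Δ = 0.462581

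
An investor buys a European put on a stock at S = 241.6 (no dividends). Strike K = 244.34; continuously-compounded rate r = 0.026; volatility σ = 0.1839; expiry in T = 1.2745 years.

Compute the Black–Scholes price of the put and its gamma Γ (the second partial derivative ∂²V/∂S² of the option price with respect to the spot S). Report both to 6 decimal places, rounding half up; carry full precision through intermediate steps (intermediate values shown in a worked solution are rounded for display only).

σ√T = 0.1839·√1.2745 = 0.207612
d₁ = (ln(S/K) + (r+σ²/2)T) / (σ√T) = (ln(241.6/244.34) + (0.026+0.1839²/2)·1.2745) / 0.207612 = (-0.011277 + 0.054688) / 0.207612 = 0.209097
d₂ = d₁ − σ√T = 0.209097 − 0.207612 = 0.001486
e^{−rT} = e^{−0.026·1.2745} = 0.967406
N(−d₁) = 0.417186,  N(−d₂) = 0.499407
Put price V = K·e^{−rT}·N(−d₂) − S·N(−d₁) = 118.047878 − 100.792158 = 17.255721
φ(d₁) = (1/√(2π))·e^{−d₁²/2} = 0.390316
Γ = φ(d₁) / (S·σ·√T) = 0.007782

price = 17.255721
Γ = 0.007782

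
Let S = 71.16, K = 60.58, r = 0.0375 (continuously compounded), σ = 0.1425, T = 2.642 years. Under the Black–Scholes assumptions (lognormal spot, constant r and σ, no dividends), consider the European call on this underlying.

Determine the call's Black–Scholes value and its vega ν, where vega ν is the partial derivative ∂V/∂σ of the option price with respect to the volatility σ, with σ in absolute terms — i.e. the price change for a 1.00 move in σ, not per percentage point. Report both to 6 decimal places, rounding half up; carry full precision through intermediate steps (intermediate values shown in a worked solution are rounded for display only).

σ√T = 0.1425·√2.642 = 0.231623
d₁ = (ln(S/K) + (r+σ²/2)T) / (σ√T) = (ln(71.16/60.58) + (0.0375+0.1425²/2)·2.642) / 0.231623 = (0.160966 + 0.125900) / 0.231623 = 1.238503
d₂ = d₁ − σ√T = 1.238503 − 0.231623 = 1.006881
e^{−rT} = e^{−0.0375·2.642} = 0.905675
N(d₁) = 0.892235,  N(d₂) = 0.843004
Call price V = S·N(d₁) − K·e^{−rT}·N(d₂) = 63.491462 − 46.252067 = 17.239395
φ(d₁) = (1/√(2π))·e^{−d₁²/2} = 0.185281
ν = S·φ(d₁)·√T = 21.430498

price = 17.239395
ν = 21.430498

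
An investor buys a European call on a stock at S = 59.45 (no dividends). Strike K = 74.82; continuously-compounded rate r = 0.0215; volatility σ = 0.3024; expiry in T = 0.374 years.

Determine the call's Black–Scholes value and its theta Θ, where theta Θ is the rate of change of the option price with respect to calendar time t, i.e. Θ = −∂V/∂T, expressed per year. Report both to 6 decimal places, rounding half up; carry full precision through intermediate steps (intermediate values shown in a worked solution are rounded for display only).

price = 0.687303
Θ = -3.332347

σ√T = 0.3024·√0.374 = 0.184934
d₁ = (ln(S/K) + (r+σ²/2)T) / (σ√T) = (ln(59.45/74.82) + (0.0215+0.3024²/2)·0.374) / 0.184934 = (-0.229950 + 0.025141) / 0.184934 = -1.107465
d₂ = d₁ − σ√T = -1.107465 − 0.184934 = -1.292399
e^{−rT} = e^{−0.0215·0.374} = 0.991991
N(d₁) = 0.134047,  N(d₂) = 0.098110
Call price V = S·N(d₁) − K·e^{−rT}·N(d₂) = 7.969068 − 7.281765 = 0.687303
φ(d₁) = (1/√(2π))·e^{−d₁²/2} = 0.216065
Θ = −S·φ(d₁)·σ/(2√T) − r·K·e^{−rT}·N(d₂) = −3.175789 − 0.156558 = -3.332347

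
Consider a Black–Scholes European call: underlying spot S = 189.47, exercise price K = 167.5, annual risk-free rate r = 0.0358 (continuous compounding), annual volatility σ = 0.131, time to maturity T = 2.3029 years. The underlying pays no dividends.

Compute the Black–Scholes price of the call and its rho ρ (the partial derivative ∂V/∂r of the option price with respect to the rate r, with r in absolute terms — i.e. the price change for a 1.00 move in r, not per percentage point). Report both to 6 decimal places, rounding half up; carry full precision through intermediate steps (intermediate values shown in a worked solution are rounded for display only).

σ√T = 0.131·√2.3029 = 0.198797
d₁ = (ln(S/K) + (r+σ²/2)T) / (σ√T) = (ln(189.47/167.5) + (0.0358+0.131²/2)·2.3029) / 0.198797 = (0.123247 + 0.102204) / 0.198797 = 1.134080
d₂ = d₁ − σ√T = 1.134080 − 0.198797 = 0.935284
e^{−rT} = e^{−0.0358·2.3029} = 0.920863
N(d₁) = 0.871620,  N(d₂) = 0.825179
Call price V = S·N(d₁) − K·e^{−rT}·N(d₂) = 165.145750 − 127.279374 = 37.866377
ρ = K·T·e^{−rT}·N(d₂) = 293.111670

price = 37.866377
ρ = 293.111670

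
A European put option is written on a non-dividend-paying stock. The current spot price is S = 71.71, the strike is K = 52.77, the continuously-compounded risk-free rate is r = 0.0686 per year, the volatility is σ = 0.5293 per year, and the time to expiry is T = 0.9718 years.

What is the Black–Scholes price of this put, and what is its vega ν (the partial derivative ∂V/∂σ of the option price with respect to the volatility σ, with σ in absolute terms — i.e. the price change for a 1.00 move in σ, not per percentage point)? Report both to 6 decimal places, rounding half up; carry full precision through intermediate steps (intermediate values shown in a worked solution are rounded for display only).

σ√T = 0.5293·√0.9718 = 0.521783
d₁ = (ln(S/K) + (r+σ²/2)T) / (σ√T) = (ln(71.71/52.77) + (0.0686+0.5293²/2)·0.9718) / 0.521783 = (0.306687 + 0.202794) / 0.521783 = 0.976424
d₂ = d₁ − σ√T = 0.976424 − 0.521783 = 0.454640
e^{−rT} = e^{−0.0686·0.9718} = 0.935508
N(−d₁) = 0.164427,  N(−d₂) = 0.324684
Put price V = K·e^{−rT}·N(−d₂) − S·N(−d₁) = 16.028598 − 11.791077 = 4.237521
φ(d₁) = (1/√(2π))·e^{−d₁²/2} = 0.247674
ν = S·φ(d₁)·√T = 17.508514

price = 4.237521
ν = 17.508514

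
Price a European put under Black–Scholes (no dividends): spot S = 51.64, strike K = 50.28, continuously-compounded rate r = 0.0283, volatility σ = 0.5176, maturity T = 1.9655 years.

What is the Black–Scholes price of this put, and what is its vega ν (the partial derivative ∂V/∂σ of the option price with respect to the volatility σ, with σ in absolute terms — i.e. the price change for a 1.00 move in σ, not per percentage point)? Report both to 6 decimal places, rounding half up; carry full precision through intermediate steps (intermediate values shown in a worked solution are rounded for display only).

σ√T = 0.5176·√1.9655 = 0.725656
d₁ = (ln(S/K) + (r+σ²/2)T) / (σ√T) = (ln(51.64/50.28) + (0.0283+0.5176²/2)·1.9655) / 0.725656 = (0.026689 + 0.318912) / 0.725656 = 0.476260
d₂ = d₁ − σ√T = 0.476260 − 0.725656 = -0.249396
e^{−rT} = e^{−0.0283·1.9655} = 0.945895
N(−d₁) = 0.316944,  N(−d₂) = 0.598473
Put price V = K·e^{−rT}·N(−d₂) − S·N(−d₁) = 28.463122 − 16.367012 = 12.096109
φ(d₁) = (1/√(2π))·e^{−d₁²/2} = 0.356169
ν = S·φ(d₁)·√T = 25.785683

price = 12.096109
ν = 25.785683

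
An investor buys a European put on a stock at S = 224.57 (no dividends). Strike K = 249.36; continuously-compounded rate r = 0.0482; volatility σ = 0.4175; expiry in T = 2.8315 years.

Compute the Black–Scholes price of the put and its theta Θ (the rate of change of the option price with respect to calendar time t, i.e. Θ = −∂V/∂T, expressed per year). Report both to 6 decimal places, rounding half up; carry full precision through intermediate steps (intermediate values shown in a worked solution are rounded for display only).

price = 57.253609
Θ = -3.770659

σ√T = 0.4175·√2.8315 = 0.702530
d₁ = (ln(S/K) + (r+σ²/2)T) / (σ√T) = (ln(224.57/249.36) + (0.0482+0.4175²/2)·2.8315) / 0.702530 = (-0.104710 + 0.383252) / 0.702530 = 0.396485
d₂ = d₁ − σ√T = 0.396485 − 0.702530 = -0.306045
e^{−rT} = e^{−0.0482·2.8315} = 0.872425
N(−d₁) = 0.345874,  N(−d₂) = 0.620215
Put price V = K·e^{−rT}·N(−d₂) − S·N(−d₁) = 134.926491 − 77.672882 = 57.253609
φ(d₁) = (1/√(2π))·e^{−d₁²/2} = 0.368786
Θ = −S·φ(d₁)·σ/(2√T) + r·K·e^{−rT}·N(−d₂) = −10.274116 + 6.503457 = -3.770659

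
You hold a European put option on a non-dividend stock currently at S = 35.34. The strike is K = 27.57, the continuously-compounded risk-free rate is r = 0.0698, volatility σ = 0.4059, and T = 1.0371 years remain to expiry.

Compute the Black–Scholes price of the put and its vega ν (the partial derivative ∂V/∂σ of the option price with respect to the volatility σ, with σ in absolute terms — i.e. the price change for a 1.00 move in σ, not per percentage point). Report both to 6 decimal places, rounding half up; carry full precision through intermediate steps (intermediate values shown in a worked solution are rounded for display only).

price = 1.541453
ν = 8.861159

σ√T = 0.4059·√1.0371 = 0.413361
d₁ = (ln(S/K) + (r+σ²/2)T) / (σ√T) = (ln(35.34/27.57) + (0.0698+0.4059²/2)·1.0371) / 0.413361 = (0.248287 + 0.157823) / 0.413361 = 0.982460
d₂ = d₁ − σ√T = 0.982460 − 0.413361 = 0.569099
e^{−rT} = e^{−0.0698·1.0371} = 0.930168
N(−d₁) = 0.162937,  N(−d₂) = 0.284645
Put price V = K·e^{−rT}·N(−d₂) − S·N(−d₁) = 7.299636 − 5.758183 = 1.541453
φ(d₁) = (1/√(2π))·e^{−d₁²/2} = 0.246215
ν = S·φ(d₁)·√T = 8.861159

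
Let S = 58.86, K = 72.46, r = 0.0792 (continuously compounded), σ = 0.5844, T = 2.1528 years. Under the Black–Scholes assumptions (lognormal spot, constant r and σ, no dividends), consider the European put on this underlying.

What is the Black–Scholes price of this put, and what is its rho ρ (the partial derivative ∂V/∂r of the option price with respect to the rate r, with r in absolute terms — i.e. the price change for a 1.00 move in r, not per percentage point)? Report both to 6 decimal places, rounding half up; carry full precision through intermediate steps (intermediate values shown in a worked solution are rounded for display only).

price = 21.044728
ρ = -89.663186

σ√T = 0.5844·√2.1528 = 0.857456
d₁ = (ln(S/K) + (r+σ²/2)T) / (σ√T) = (ln(58.86/72.46) + (0.0792+0.5844²/2)·2.1528) / 0.857456 = (-0.207873 + 0.538118) / 0.857456 = 0.385144
d₂ = d₁ − σ√T = 0.385144 − 0.857456 = -0.472312
e^{−rT} = e^{−0.0792·2.1528} = 0.843242
N(−d₁) = 0.350065,  N(−d₂) = 0.681648
Put price V = K·e^{−rT}·N(−d₂) − S·N(−d₁) = 41.649566 − 20.604838 = 21.044728
ρ = −K·T·e^{−rT}·N(−d₂) = -89.663186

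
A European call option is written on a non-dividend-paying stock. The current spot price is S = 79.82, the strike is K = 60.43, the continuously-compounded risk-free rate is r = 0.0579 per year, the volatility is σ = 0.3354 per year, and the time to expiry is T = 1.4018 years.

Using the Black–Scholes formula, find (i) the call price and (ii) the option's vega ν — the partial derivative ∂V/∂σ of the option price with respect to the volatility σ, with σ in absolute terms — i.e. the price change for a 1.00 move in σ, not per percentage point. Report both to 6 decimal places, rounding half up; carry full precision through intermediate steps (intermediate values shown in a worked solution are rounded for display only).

price = 26.703839
ν = 20.503581

σ√T = 0.3354·√1.4018 = 0.397106
d₁ = (ln(S/K) + (r+σ²/2)T) / (σ√T) = (ln(79.82/60.43) + (0.0579+0.3354²/2)·1.4018) / 0.397106 = (0.278288 + 0.160011) / 0.397106 = 1.103734
d₂ = d₁ − σ√T = 1.103734 − 0.397106 = 0.706629
e^{−rT} = e^{−0.0579·1.4018} = 0.922042
N(d₁) = 0.865146,  N(d₂) = 0.760101
Call price V = S·N(d₁) − K·e^{−rT}·N(d₂) = 69.055935 − 42.352096 = 26.703839
φ(d₁) = (1/√(2π))·e^{−d₁²/2} = 0.216958
ν = S·φ(d₁)·√T = 20.503581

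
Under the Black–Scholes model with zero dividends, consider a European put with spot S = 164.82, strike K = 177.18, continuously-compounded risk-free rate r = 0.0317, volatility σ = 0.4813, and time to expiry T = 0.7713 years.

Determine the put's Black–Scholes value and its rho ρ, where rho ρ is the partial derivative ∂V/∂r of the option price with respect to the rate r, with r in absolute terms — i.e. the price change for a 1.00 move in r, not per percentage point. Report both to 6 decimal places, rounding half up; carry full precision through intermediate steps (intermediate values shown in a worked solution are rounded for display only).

price = 32.483004
ρ = -83.648851

σ√T = 0.4813·√0.7713 = 0.422695
d₁ = (ln(S/K) + (r+σ²/2)T) / (σ√T) = (ln(164.82/177.18) + (0.0317+0.4813²/2)·0.7713) / 0.422695 = (-0.072312 + 0.113786) / 0.422695 = 0.098117
d₂ = d₁ − σ√T = 0.098117 − 0.422695 = -0.324578
e^{−rT} = e^{−0.0317·0.7713} = 0.975846
N(−d₁) = 0.460920,  N(−d₂) = 0.627250
Put price V = K·e^{−rT}·N(−d₂) − S·N(−d₁) = 108.451771 − 75.968767 = 32.483004
ρ = −K·T·e^{−rT}·N(−d₂) = -83.648851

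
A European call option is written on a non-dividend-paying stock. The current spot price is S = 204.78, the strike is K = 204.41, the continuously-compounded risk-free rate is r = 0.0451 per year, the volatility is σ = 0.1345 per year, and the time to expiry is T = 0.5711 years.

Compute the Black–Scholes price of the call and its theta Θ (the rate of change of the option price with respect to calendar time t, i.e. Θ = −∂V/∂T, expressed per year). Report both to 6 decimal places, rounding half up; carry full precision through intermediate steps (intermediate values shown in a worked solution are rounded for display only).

price = 11.270179
Θ = -12.178436

σ√T = 0.1345·√0.5711 = 0.101643
d₁ = (ln(S/K) + (r+σ²/2)T) / (σ√T) = (ln(204.78/204.41) + (0.0451+0.1345²/2)·0.5711) / 0.101643 = (0.001808 + 0.030922) / 0.101643 = 0.322016
d₂ = d₁ − σ√T = 0.322016 − 0.101643 = 0.220373
e^{−rT} = e^{−0.0451·0.5711} = 0.974572
N(d₁) = 0.626280,  N(d₂) = 0.587210
Call price V = S·N(d₁) − K·e^{−rT}·N(d₂) = 128.249554 − 116.979376 = 11.270179
φ(d₁) = (1/√(2π))·e^{−d₁²/2} = 0.378785
Θ = −S·φ(d₁)·σ/(2√T) − r·K·e^{−rT}·N(d₂) = −6.902666 − 5.275770 = -12.178436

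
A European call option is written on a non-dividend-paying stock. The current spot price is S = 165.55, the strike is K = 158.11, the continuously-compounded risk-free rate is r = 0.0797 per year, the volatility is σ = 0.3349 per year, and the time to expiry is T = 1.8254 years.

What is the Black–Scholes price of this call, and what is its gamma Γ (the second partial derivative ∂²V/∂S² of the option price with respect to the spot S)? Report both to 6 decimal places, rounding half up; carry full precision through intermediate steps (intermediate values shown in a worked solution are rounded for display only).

σ√T = 0.3349·√1.8254 = 0.452475
d₁ = (ln(S/K) + (r+σ²/2)T) / (σ√T) = (ln(165.55/158.11) + (0.0797+0.3349²/2)·1.8254) / 0.452475 = (0.045982 + 0.247851) / 0.452475 = 0.649392
d₂ = d₁ − σ√T = 0.649392 − 0.452475 = 0.196917
e^{−rT} = e^{−0.0797·1.8254} = 0.864603
N(d₁) = 0.741957,  N(d₂) = 0.578054
Call price V = S·N(d₁) − K·e^{−rT}·N(d₂) = 122.831050 − 79.021372 = 43.809678
φ(d₁) = (1/√(2π))·e^{−d₁²/2} = 0.323100
Γ = φ(d₁) / (S·σ·√T) = 0.004313

price = 43.809678
Γ = 0.004313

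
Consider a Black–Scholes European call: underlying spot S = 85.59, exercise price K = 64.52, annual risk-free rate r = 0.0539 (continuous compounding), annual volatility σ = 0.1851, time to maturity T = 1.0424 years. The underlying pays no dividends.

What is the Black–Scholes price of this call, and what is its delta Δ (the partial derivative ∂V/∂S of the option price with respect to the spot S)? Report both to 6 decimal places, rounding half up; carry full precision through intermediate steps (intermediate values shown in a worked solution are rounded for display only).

price = 24.793018
Δ = 0.970428

σ√T = 0.1851·√1.0424 = 0.188983
d₁ = (ln(S/K) + (r+σ²/2)T) / (σ√T) = (ln(85.59/64.52) + (0.0539+0.1851²/2)·1.0424) / 0.188983 = (0.282593 + 0.074043) / 0.188983 = 1.887128
d₂ = d₁ − σ√T = 1.887128 − 0.188983 = 1.698145
e^{−rT} = e^{−0.0539·1.0424} = 0.945364
N(d₁) = 0.970428,  N(d₂) = 0.955260
Call price V = S·N(d₁) − K·e^{−rT}·N(d₂) = 83.058973 − 58.265955 = 24.793018
Δ = N(d₁) = 0.970428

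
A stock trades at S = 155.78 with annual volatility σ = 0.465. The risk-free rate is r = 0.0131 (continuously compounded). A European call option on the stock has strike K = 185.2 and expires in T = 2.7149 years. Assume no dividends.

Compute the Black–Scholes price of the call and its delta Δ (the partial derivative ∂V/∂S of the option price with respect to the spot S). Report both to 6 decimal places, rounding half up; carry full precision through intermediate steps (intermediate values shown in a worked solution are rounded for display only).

price = 39.185892
Δ = 0.580715

σ√T = 0.465·√2.7149 = 0.766178
d₁ = (ln(S/K) + (r+σ²/2)T) / (σ√T) = (ln(155.78/185.2) + (0.0131+0.465²/2)·2.7149) / 0.766178 = (-0.172992 + 0.329080) / 0.766178 = 0.203723
d₂ = d₁ − σ√T = 0.203723 − 0.766178 = -0.562455
e^{−rT} = e^{−0.0131·2.7149} = 0.965060
N(d₁) = 0.580715,  N(d₂) = 0.286903
Call price V = S·N(d₁) − K·e^{−rT}·N(d₂) = 90.463793 − 51.277901 = 39.185892
Δ = N(d₁) = 0.580715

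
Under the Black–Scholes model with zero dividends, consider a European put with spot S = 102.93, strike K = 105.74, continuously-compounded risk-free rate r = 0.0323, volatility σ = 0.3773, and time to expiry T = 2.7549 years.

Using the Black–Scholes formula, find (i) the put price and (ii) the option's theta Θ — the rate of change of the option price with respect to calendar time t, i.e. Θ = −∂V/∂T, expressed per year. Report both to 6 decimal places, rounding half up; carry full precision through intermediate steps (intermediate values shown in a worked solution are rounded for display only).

price = 21.560238
Θ = -2.459977

σ√T = 0.3773·√2.7549 = 0.626238
d₁ = (ln(S/K) + (r+σ²/2)T) / (σ√T) = (ln(102.93/105.74) + (0.0323+0.3773²/2)·2.7549) / 0.626238 = (-0.026934 + 0.285071) / 0.626238 = 0.412202
d₂ = d₁ − σ√T = 0.412202 − 0.626238 = -0.214037
e^{−rT} = e^{−0.0323·2.7549} = 0.914861
N(−d₁) = 0.340096,  N(−d₂) = 0.584741
Put price V = K·e^{−rT}·N(−d₂) − S·N(−d₁) = 56.566304 − 35.006066 = 21.560238
φ(d₁) = (1/√(2π))·e^{−d₁²/2} = 0.366450
Θ = −S·φ(d₁)·σ/(2√T) + r·K·e^{−rT}·N(−d₂) = −4.287068 + 1.827092 = -2.459977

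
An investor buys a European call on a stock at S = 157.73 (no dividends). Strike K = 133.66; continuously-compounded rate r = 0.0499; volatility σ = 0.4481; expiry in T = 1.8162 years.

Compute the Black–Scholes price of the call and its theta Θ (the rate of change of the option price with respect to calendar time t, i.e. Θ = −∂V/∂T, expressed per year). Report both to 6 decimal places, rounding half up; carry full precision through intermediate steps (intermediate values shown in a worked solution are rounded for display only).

price = 53.861844
Θ = -11.378908

σ√T = 0.4481·√1.8162 = 0.603889
d₁ = (ln(S/K) + (r+σ²/2)T) / (σ√T) = (ln(157.73/133.66) + (0.0499+0.4481²/2)·1.8162) / 0.603889 = (0.165585 + 0.272969) / 0.603889 = 0.726218
d₂ = d₁ − σ√T = 0.726218 − 0.603889 = 0.122329
e^{−rT} = e^{−0.0499·1.8162} = 0.913357
N(d₁) = 0.766147,  N(d₂) = 0.548681
Call price V = S·N(d₁) − K·e^{−rT}·N(d₂) = 120.844417 − 66.982573 = 53.861844
φ(d₁) = (1/√(2π))·e^{−d₁²/2} = 0.306470
Θ = −S·φ(d₁)·σ/(2√T) − r·K·e^{−rT}·N(d₂) = −8.036478 − 3.342430 = -11.378908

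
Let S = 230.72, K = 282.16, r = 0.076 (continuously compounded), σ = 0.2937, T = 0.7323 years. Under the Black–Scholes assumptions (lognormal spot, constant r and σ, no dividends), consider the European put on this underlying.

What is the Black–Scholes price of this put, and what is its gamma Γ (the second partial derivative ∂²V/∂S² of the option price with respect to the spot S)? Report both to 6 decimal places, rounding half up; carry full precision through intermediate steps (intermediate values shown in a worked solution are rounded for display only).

σ√T = 0.2937·√0.7323 = 0.251332
d₁ = (ln(S/K) + (r+σ²/2)T) / (σ√T) = (ln(230.72/282.16) + (0.076+0.2937²/2)·0.7323) / 0.251332 = (-0.201269 + 0.087239) / 0.251332 = -0.453705
d₂ = d₁ − σ√T = -0.453705 − 0.251332 = -0.705037
e^{−rT} = e^{−0.076·0.7323} = 0.945866
N(−d₁) = 0.674979,  N(−d₂) = 0.759606
Put price V = K·e^{−rT}·N(−d₂) − S·N(−d₁) = 202.727878 − 155.731212 = 46.996665
φ(d₁) = (1/√(2π))·e^{−d₁²/2} = 0.359924
Γ = φ(d₁) / (S·σ·√T) = 0.006207

price = 46.996665
Γ = 0.006207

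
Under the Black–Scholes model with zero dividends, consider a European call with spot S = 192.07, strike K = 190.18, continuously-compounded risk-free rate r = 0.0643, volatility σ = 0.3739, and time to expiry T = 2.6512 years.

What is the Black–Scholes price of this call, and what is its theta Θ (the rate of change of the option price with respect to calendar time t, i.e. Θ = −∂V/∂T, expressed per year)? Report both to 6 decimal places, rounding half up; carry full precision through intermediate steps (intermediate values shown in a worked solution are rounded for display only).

price = 59.771191
Θ = -12.468101

σ√T = 0.3739·√2.6512 = 0.608803
d₁ = (ln(S/K) + (r+σ²/2)T) / (σ√T) = (ln(192.07/190.18) + (0.0643+0.3739²/2)·2.6512) / 0.608803 = (0.009889 + 0.355793) / 0.608803 = 0.600657
d₂ = d₁ − σ√T = 0.600657 − 0.608803 = -0.008146
e^{−rT} = e^{−0.0643·2.6512} = 0.843267
N(d₁) = 0.725966,  N(d₂) = 0.496750
Call price V = S·N(d₁) − K·e^{−rT}·N(d₂) = 139.436226 − 79.665035 = 59.771191
φ(d₁) = (1/√(2π))·e^{−d₁²/2} = 0.333093
Θ = −S·φ(d₁)·σ/(2√T) − r·K·e^{−rT}·N(d₂) = −7.345639 − 5.122462 = -12.468101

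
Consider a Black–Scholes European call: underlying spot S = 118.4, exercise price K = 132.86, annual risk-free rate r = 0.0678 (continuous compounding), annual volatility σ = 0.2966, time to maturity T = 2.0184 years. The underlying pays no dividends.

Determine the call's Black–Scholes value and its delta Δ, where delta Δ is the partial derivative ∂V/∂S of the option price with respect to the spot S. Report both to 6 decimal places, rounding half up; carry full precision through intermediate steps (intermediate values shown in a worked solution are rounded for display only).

price = 20.837781
Δ = 0.603339

σ√T = 0.2966·√2.0184 = 0.421381
d₁ = (ln(S/K) + (r+σ²/2)T) / (σ√T) = (ln(118.4/132.86) + (0.0678+0.2966²/2)·2.0184) / 0.421381 = (-0.115227 + 0.225628) / 0.421381 = 0.261999
d₂ = d₁ − σ√T = 0.261999 − 0.421381 = -0.159382
e^{−rT} = e^{−0.0678·2.0184} = 0.872103
N(d₁) = 0.603339,  N(d₂) = 0.436684
Call price V = S·N(d₁) − K·e^{−rT}·N(d₂) = 71.435308 − 50.597527 = 20.837781
Δ = N(d₁) = 0.603339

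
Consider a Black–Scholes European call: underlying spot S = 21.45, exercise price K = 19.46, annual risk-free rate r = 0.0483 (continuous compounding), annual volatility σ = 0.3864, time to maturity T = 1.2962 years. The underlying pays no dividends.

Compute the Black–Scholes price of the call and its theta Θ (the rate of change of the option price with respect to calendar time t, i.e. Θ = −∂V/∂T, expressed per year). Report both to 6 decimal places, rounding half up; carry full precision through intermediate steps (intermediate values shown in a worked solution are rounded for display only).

σ√T = 0.3864·√1.2962 = 0.439919
d₁ = (ln(S/K) + (r+σ²/2)T) / (σ√T) = (ln(21.45/19.46) + (0.0483+0.3864²/2)·1.2962) / 0.439919 = (0.097364 + 0.159371) / 0.439919 = 0.583595
d₂ = d₁ − σ√T = 0.583595 − 0.439919 = 0.143675
e^{−rT} = e^{−0.0483·1.2962} = 0.939313
N(d₁) = 0.720253,  N(d₂) = 0.557121
Call price V = S·N(d₁) − K·e^{−rT}·N(d₂) = 15.449436 − 10.183642 = 5.265794
φ(d₁) = (1/√(2π))·e^{−d₁²/2} = 0.336476
Θ = −S·φ(d₁)·σ/(2√T) − r·K·e^{−rT}·N(d₂) = −1.224763 − 0.491870 = -1.716632

price = 5.265794
Θ = -1.716632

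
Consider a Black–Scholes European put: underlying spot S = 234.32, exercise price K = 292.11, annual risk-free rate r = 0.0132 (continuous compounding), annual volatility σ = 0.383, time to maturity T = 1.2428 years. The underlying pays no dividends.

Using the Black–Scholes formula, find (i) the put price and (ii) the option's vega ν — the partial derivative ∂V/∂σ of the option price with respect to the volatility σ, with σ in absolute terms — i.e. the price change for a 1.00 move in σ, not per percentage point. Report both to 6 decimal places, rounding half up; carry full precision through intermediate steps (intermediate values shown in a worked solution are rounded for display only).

price = 75.459397
ν = 100.633253

σ√T = 0.383·√1.2428 = 0.426972
d₁ = (ln(S/K) + (r+σ²/2)T) / (σ√T) = (ln(234.32/292.11) + (0.0132+0.383²/2)·1.2428) / 0.426972 = (-0.220443 + 0.107558) / 0.426972 = -0.264386
d₂ = d₁ − σ√T = -0.264386 − 0.426972 = -0.691358
e^{−rT} = e^{−0.0132·1.2428} = 0.983729
N(−d₁) = 0.604259,  N(−d₂) = 0.755330
Put price V = K·e^{−rT}·N(−d₂) − S·N(−d₁) = 217.049269 − 141.589872 = 75.459397
φ(d₁) = (1/√(2π))·e^{−d₁²/2} = 0.385240
ν = S·φ(d₁)·√T = 100.633253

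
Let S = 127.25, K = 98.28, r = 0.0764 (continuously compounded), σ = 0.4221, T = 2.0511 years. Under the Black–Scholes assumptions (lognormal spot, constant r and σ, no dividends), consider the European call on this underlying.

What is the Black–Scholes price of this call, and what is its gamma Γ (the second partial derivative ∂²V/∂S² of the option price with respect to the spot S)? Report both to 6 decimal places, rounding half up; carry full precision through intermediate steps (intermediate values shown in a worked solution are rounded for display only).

σ√T = 0.4221·√2.0511 = 0.604517
d₁ = (ln(S/K) + (r+σ²/2)T) / (σ√T) = (ln(127.25/98.28) + (0.0764+0.4221²/2)·2.0511) / 0.604517 = (0.258333 + 0.339425) / 0.604517 = 0.988818
d₂ = d₁ − σ√T = 0.988818 − 0.604517 = 0.384301
e^{−rT} = e^{−0.0764·2.0511} = 0.854957
N(d₁) = 0.838624,  N(d₂) = 0.649622
Call price V = S·N(d₁) − K·e^{−rT}·N(d₂) = 106.714898 − 54.584627 = 52.130271
φ(d₁) = (1/√(2π))·e^{−d₁²/2} = 0.244676
Γ = φ(d₁) / (S·σ·√T) = 0.003181

price = 52.130271
Γ = 0.003181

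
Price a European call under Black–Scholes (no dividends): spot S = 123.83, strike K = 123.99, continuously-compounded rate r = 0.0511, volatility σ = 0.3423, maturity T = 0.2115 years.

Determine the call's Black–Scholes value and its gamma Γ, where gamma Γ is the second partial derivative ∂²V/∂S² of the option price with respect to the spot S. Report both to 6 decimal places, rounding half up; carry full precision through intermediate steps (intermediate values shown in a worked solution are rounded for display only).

σ√T = 0.3423·√0.2115 = 0.157421
d₁ = (ln(S/K) + (r+σ²/2)T) / (σ√T) = (ln(123.83/123.99) + (0.0511+0.3423²/2)·0.2115) / 0.157421 = (-0.001291 + 0.023198) / 0.157421 = 0.139162
d₂ = d₁ − σ√T = 0.139162 − 0.157421 = -0.018258
e^{−rT} = e^{−0.0511·0.2115} = 0.989251
N(d₁) = 0.555339,  N(d₂) = 0.492716
Call price V = S·N(d₁) − K·e^{−rT}·N(d₂) = 68.767636 − 60.435193 = 8.332443
φ(d₁) = (1/√(2π))·e^{−d₁²/2} = 0.395098
Γ = φ(d₁) / (S·σ·√T) = 0.020268

price = 8.332443
Γ = 0.020268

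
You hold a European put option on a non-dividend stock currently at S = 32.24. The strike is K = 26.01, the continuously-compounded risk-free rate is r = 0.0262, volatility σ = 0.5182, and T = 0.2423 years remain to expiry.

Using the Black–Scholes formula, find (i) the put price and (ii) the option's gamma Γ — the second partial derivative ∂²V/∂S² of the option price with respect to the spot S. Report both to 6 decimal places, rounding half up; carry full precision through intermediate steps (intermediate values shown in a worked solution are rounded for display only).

σ√T = 0.5182·√0.2423 = 0.255079
d₁ = (ln(S/K) + (r+σ²/2)T) / (σ√T) = (ln(32.24/26.01) + (0.0262+0.5182²/2)·0.2423) / 0.255079 = (0.214727 + 0.038881) / 0.255079 = 0.994233
d₂ = d₁ − σ√T = 0.994233 − 0.255079 = 0.739155
e^{−rT} = e^{−0.0262·0.2423} = 0.993672
N(−d₁) = 0.160055,  N(−d₂) = 0.229907
Put price V = K·e^{−rT}·N(−d₂) − S·N(−d₁) = 5.942029 − 5.160163 = 0.781866
φ(d₁) = (1/√(2π))·e^{−d₁²/2} = 0.243366
Γ = φ(d₁) / (S·σ·√T) = 0.029593

price = 0.781866
Γ = 0.029593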